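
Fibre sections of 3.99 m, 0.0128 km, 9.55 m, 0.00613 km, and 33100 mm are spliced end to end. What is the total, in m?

65.57 m

In m:
  3.99 m → 3.99
  0.0128 km = 0.0128 × 10³ m = 12.8
  9.55 m → 9.55
  0.00613 km = 0.00613 × 10³ m = 6.13
  33100 mm = 33100 × 10⁻³ m = 33.1
Sum: 3.99 + 12.8 + 9.55 + 6.13 + 33.1 = 65.57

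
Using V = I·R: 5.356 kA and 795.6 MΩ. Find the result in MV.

4261233.6 MV

5.356 × 10^3 × 795.6 × 10^6 = 4261.2336 × 10^9 V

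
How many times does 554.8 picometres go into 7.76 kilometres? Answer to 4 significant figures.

(7.76 × 10^3) / (554.8 × 10^-12) = 0.013987 × 10^15

13990000000000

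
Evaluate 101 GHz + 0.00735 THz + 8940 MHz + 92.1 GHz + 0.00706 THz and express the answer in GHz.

In GHz:
  101 GHz → 101
  0.00735 THz = 0.00735e3 GHz = 7.35
  8940 MHz = 8940e-3 GHz = 8.94
  92.1 GHz → 92.1
  0.00706 THz = 0.00706e3 GHz = 7.06
Sum: 101 + 7.35 + 8.94 + 92.1 + 7.06 = 216.45

216.45 GHz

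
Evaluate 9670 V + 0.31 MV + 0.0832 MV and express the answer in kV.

In kV:
  9670 V = 9670 × 10^-3 kV = 9.67
  0.31 MV = 0.31 × 10^3 kV = 310
  0.0832 MV = 0.0832 × 10^3 kV = 83.2
Sum: 9.67 + 310 + 83.2 = 402.87

402.87 kV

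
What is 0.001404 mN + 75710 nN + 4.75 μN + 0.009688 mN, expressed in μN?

In μN:
  0.001404 mN = 0.001404e3 μN = 1.404
  75710 nN = 75710e-3 μN = 75.71
  4.75 μN → 4.75
  0.009688 mN = 0.009688e3 μN = 9.688
Sum: 1.404 + 75.71 + 4.75 + 9.688 = 91.552

91.552 μN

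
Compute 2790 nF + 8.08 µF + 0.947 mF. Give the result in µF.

957.87 µF

In µF:
  2790 nF = 2790 × 10⁻³ µF = 2.79
  8.08 µF → 8.08
  0.947 mF = 0.947 × 10³ µF = 947
Sum: 2.79 + 8.08 + 947 = 957.87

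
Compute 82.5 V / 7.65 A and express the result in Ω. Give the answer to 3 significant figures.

(82.5) / (7.65) = 10.784 Ω

10.8 Ω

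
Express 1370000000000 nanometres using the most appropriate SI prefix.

1.37 kilometres

= 1.37 × 10³ metres; 10³ is kilo.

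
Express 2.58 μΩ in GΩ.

0.00000000000000258 GΩ

micro = 10⁻⁶, giga = 10⁹; factor is 10⁻¹⁵.
2.58 × 10⁻¹⁵ = 0.00000000000000258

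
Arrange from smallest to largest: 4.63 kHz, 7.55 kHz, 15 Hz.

15 Hz < 4.63 kHz < 7.55 kHz

4.63 kHz = 4630 Hz
7.55 kHz = 7550 Hz
15 Hz = 15 Hz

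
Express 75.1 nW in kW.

0.0000000000751 kW

nano = 10⁻⁹, kilo = 10³; factor is 10⁻¹².
75.1 × 10⁻¹² = 0.0000000000751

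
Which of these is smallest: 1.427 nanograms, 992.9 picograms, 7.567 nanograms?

992.9 picograms

1.427 nanograms = 0.000000001427 grams
992.9 picograms = 0.0000000009929 grams
7.567 nanograms = 0.000000007567 grams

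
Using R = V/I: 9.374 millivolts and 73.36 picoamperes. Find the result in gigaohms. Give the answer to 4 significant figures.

0.1278 gigaohms

(9.374 × 10^-3) / (73.36 × 10^-12) = 0.127781 × 10^9 Ω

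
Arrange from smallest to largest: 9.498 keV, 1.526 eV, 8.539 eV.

9.498 keV = 9498 eV
1.526 eV = 1.526 eV
8.539 eV = 8.539 eV

1.526 eV < 8.539 eV < 9.498 keV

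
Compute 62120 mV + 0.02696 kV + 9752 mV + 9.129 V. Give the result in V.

In V:
  62120 mV = 62120 × 10^-3 V = 62.12
  0.02696 kV = 0.02696 × 10^3 V = 26.96
  9752 mV = 9752 × 10^-3 V = 9.752
  9.129 V → 9.129
Sum: 62.12 + 26.96 + 9.752 + 9.129 = 107.961

107.961 V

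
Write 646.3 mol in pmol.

646300000000000 pmol

(no prefix) = 10^0, pico = 10^-12; factor is 10^12.
646.3 × 10^12 = 646300000000000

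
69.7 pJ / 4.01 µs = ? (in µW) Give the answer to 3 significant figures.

17.4 µW

(69.7 × 10⁻¹²) / (4.01 × 10⁻⁶) = 17.382 × 10⁻⁶ W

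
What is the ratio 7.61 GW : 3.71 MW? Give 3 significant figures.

(7.61 × 10⁹) / (3.71 × 10⁶) = 2.051 × 10³

2050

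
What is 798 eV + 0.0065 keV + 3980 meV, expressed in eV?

In eV:
  798 eV → 798
  0.0065 keV = 0.0065e3 eV = 6.5
  3980 meV = 3980e-3 eV = 3.98
Sum: 798 + 6.5 + 3.98 = 808.48

808.48 eV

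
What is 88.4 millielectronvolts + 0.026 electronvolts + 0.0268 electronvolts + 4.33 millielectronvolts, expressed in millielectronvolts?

145.53 millielectronvolts

In millielectronvolts:
  88.4 millielectronvolts → 88.4
  0.026 electronvolts = 0.026e3 millielectronvolts = 26
  0.0268 electronvolts = 0.0268e3 millielectronvolts = 26.8
  4.33 millielectronvolts → 4.33
Sum: 88.4 + 26 + 26.8 + 4.33 = 145.53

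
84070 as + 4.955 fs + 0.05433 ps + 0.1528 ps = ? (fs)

296.155 fs

In fs:
  84070 as = 84070 × 10⁻³ fs = 84.07
  4.955 fs → 4.955
  0.05433 ps = 0.05433 × 10³ fs = 54.33
  0.1528 ps = 0.1528 × 10³ fs = 152.8
Sum: 84.07 + 4.955 + 54.33 + 152.8 = 296.155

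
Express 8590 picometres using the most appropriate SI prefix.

8.59 nanometres

= 8.59 × 10^-9 metres; 10^-9 is nano.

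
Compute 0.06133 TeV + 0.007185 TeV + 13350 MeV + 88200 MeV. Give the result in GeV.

170.065 GeV

In GeV:
  0.06133 TeV = 0.06133 × 10³ GeV = 61.33
  0.007185 TeV = 0.007185 × 10³ GeV = 7.185
  13350 MeV = 13350 × 10⁻³ GeV = 13.35
  88200 MeV = 88200 × 10⁻³ GeV = 88.2
Sum: 61.33 + 7.185 + 13.35 + 88.2 = 170.065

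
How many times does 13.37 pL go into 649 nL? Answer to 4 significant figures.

48540

(649e-9) / (13.37e-12) = 48.542e3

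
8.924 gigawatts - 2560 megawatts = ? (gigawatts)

6.364 gigawatts

In gigawatts:
  8.924 gigawatts → 8.924
  2560 megawatts = 2560 × 10⁻³ gigawatts = 2.56
Difference: 8.924 - 2.56 = 6.364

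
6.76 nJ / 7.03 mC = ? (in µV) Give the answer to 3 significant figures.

0.962 µV

(6.76e-9) / (7.03e-3) = 0.96159e-6 V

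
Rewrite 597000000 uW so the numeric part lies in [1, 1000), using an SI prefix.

597 W

= 597 W; mantissa already in [1, 1000).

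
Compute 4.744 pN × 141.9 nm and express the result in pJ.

0.0000006731736 pJ

4.744 × 10⁻¹² × 141.9 × 10⁻⁹ = 673.1736 × 10⁻²¹ J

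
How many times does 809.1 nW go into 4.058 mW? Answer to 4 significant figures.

5015

(4.058 × 10⁻³) / (809.1 × 10⁻⁹) = 0.0050154 × 10⁶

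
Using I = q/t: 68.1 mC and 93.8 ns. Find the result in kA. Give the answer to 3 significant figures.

726 kA

(68.1 × 10⁻³) / (93.8 × 10⁻⁹) = 0.72601 × 10⁶ A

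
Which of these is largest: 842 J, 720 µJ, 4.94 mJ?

842 J = 842 J
720 µJ = 0.00072 J
4.94 mJ = 0.00494 J

842 J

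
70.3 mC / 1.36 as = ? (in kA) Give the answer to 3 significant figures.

(70.3e-3) / (1.36e-18) = 51.691e15 A

51700000000000 kA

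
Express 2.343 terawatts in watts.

2343000000000 watts

tera = 10¹², (no prefix) = 10⁰; factor is 10¹².
2.343 × 10¹² = 2343000000000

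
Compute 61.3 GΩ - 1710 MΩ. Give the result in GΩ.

In GΩ:
  61.3 GΩ → 61.3
  1710 MΩ = 1710e-3 GΩ = 1.71
Difference: 61.3 - 1.71 = 59.59

59.59 GΩ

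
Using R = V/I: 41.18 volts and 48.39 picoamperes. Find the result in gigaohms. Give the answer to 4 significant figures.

(41.18) / (48.39 × 10^-12) = 0.851002 × 10^12 Ω

851.0 gigaohms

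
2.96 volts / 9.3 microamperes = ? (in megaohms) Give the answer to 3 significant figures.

(2.96) / (9.3 × 10⁻⁶) = 0.31828 × 10⁶ Ω

0.318 megaohms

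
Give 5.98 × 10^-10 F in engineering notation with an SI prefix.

598 pF

= 598 × 10^-12 F; 10^-12 is pico.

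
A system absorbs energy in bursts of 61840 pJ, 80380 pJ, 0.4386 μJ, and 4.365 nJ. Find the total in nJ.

In nJ:
  61840 pJ = 61840 × 10⁻³ nJ = 61.84
  80380 pJ = 80380 × 10⁻³ nJ = 80.38
  0.4386 μJ = 0.4386 × 10³ nJ = 438.6
  4.365 nJ → 4.365
Sum: 61.84 + 80.38 + 438.6 + 4.365 = 585.185

585.185 nJ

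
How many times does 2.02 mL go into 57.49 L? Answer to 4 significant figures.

28460

(57.49) / (2.02e-3) = 28.46e3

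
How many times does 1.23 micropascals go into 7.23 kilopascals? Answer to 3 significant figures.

(7.23e3) / (1.23e-6) = 5.878e9

5880000000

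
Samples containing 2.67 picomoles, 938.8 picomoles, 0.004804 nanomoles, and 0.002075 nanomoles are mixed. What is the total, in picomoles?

948.349 picomoles

In picomoles:
  2.67 picomoles → 2.67
  938.8 picomoles → 938.8
  0.004804 nanomoles = 0.004804e3 picomoles = 4.804
  0.002075 nanomoles = 0.002075e3 picomoles = 2.075
Sum: 2.67 + 938.8 + 4.804 + 2.075 = 948.349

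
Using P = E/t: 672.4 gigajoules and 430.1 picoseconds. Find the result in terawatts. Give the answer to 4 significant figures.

1563000000 terawatts

(672.4 × 10^9) / (430.1 × 10^-12) = 1.56336 × 10^21 W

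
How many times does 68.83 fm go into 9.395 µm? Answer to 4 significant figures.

136500000

(9.395 × 10^-6) / (68.83 × 10^-15) = 0.1365 × 10^9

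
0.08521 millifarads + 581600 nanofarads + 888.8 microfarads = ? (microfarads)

In microfarads:
  0.08521 millifarads = 0.08521e3 microfarads = 85.21
  581600 nanofarads = 581600e-3 microfarads = 581.6
  888.8 microfarads → 888.8
Sum: 85.21 + 581.6 + 888.8 = 1555.61

1555.61 microfarads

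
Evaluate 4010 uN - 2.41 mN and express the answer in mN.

1.6 mN

In mN:
  4010 uN = 4010 × 10⁻³ mN = 4.01
  2.41 mN → 2.41
Difference: 4.01 - 2.41 = 1.6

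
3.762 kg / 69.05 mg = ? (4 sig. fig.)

54480

(3.762 × 10³) / (69.05 × 10⁻³) = 0.054482 × 10⁶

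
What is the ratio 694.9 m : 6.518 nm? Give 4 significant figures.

106600000000

(694.9) / (6.518e-9) = 106.61e9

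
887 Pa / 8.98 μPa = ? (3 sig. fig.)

(887) / (8.98 × 10⁻⁶) = 98.78 × 10⁶

98800000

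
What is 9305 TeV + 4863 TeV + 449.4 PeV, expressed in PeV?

In PeV:
  9305 TeV = 9305 × 10⁻³ PeV = 9.305
  4863 TeV = 4863 × 10⁻³ PeV = 4.863
  449.4 PeV → 449.4
Sum: 9.305 + 4.863 + 449.4 = 463.568

463.568 PeV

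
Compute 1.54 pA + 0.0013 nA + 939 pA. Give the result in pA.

In pA:
  1.54 pA → 1.54
  0.0013 nA = 0.0013e3 pA = 1.3
  939 pA → 939
Sum: 1.54 + 1.3 + 939 = 941.84

941.84 pA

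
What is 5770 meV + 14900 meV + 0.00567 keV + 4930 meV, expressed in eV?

In eV:
  5770 meV = 5770e-3 eV = 5.77
  14900 meV = 14900e-3 eV = 14.9
  0.00567 keV = 0.00567e3 eV = 5.67
  4930 meV = 4930e-3 eV = 4.93
Sum: 5.77 + 14.9 + 5.67 + 4.93 = 31.27

31.27 eV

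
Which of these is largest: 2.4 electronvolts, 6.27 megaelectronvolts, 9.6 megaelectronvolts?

2.4 electronvolts = 2.4 electronvolts
6.27 megaelectronvolts = 6270000 electronvolts
9.6 megaelectronvolts = 9600000 electronvolts

9.6 megaelectronvolts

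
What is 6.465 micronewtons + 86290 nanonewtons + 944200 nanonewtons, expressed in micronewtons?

In micronewtons:
  6.465 micronewtons → 6.465
  86290 nanonewtons = 86290 × 10⁻³ micronewtons = 86.29
  944200 nanonewtons = 944200 × 10⁻³ micronewtons = 944.2
Sum: 6.465 + 86.29 + 944.2 = 1036.955

1036.955 micronewtons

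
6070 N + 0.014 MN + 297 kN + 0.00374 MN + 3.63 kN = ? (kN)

324.44 kN

In kN:
  6070 N = 6070 × 10⁻³ kN = 6.07
  0.014 MN = 0.014 × 10³ kN = 14
  297 kN → 297
  0.00374 MN = 0.00374 × 10³ kN = 3.74
  3.63 kN → 3.63
Sum: 6.07 + 14 + 297 + 3.74 + 3.63 = 324.44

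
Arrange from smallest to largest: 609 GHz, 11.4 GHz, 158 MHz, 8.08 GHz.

609 GHz = 609000000000 Hz
11.4 GHz = 11400000000 Hz
158 MHz = 158000000 Hz
8.08 GHz = 8080000000 Hz

158 MHz < 8.08 GHz < 11.4 GHz < 609 GHz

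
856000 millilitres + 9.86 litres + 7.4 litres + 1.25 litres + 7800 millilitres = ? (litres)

882.31 litres

In litres:
  856000 millilitres = 856000 × 10^-3 litres = 856
  9.86 litres → 9.86
  7.4 litres → 7.4
  1.25 litres → 1.25
  7800 millilitres = 7800 × 10^-3 litres = 7.8
Sum: 856 + 9.86 + 7.4 + 1.25 + 7.8 = 882.31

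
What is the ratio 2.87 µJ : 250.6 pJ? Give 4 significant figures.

11450

(2.87e-6) / (250.6e-12) = 0.011453e6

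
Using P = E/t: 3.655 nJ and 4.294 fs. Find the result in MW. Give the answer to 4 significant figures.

0.8512 MW

(3.655 × 10^-9) / (4.294 × 10^-15) = 0.851188 × 10^6 W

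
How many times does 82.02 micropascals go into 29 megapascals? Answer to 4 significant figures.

353600000000

(29 × 10⁶) / (82.02 × 10⁻⁶) = 0.35357 × 10¹²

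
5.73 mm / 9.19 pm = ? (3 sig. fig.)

624000000

(5.73e-3) / (9.19e-12) = 0.6235e9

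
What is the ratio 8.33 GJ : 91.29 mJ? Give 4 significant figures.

91250000000

(8.33e9) / (91.29e-3) = 0.091248e12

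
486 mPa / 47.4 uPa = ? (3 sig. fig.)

10300

(486e-3) / (47.4e-6) = 10.25e3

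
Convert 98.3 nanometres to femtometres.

98300000 femtometres

nano = 10^-9, femto = 10^-15; factor is 10^6.
98.3 × 10^6 = 98300000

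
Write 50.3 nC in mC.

nano = 10⁻⁹, milli = 10⁻³; factor is 10⁻⁶.
50.3 × 10⁻⁶ = 0.0000503

0.0000503 mC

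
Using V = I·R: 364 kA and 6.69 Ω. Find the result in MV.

2.43516 MV

364e3 × 6.69 = 2435.16e3 V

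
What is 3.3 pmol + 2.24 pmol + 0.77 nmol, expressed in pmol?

775.54 pmol

In pmol:
  3.3 pmol → 3.3
  2.24 pmol → 2.24
  0.77 nmol = 0.77 × 10³ pmol = 770
Sum: 3.3 + 2.24 + 770 = 775.54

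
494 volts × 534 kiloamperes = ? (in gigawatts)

0.263796 gigawatts

494 × 534 × 10³ = 263796 × 10³ W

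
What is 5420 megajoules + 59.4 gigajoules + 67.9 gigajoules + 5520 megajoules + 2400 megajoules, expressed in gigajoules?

140.64 gigajoules

In gigajoules:
  5420 megajoules = 5420e-3 gigajoules = 5.42
  59.4 gigajoules → 59.4
  67.9 gigajoules → 67.9
  5520 megajoules = 5520e-3 gigajoules = 5.52
  2400 megajoules = 2400e-3 gigajoules = 2.4
Sum: 5.42 + 59.4 + 67.9 + 5.52 + 2.4 = 140.64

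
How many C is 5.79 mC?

0.00579 C

milli = 1e-3, (no prefix) = 1e0; factor is 1e-3.
5.79 × 1e-3 = 0.00579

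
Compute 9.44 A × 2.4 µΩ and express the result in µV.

22.656 µV

9.44 × 2.4e-6 = 22.656e-6 V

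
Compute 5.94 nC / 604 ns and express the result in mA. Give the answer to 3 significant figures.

(5.94 × 10^-9) / (604 × 10^-9) = 0.0098344 A

9.83 mA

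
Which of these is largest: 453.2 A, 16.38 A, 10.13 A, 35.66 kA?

35.66 kA

453.2 A = 453.2 A
16.38 A = 16.38 A
10.13 A = 10.13 A
35.66 kA = 35660 A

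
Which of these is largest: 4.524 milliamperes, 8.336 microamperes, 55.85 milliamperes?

55.85 milliamperes

4.524 milliamperes = 0.004524 amperes
8.336 microamperes = 0.000008336 amperes
55.85 milliamperes = 0.05585 amperes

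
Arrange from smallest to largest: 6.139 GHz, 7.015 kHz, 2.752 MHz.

7.015 kHz < 2.752 MHz < 6.139 GHz

6.139 GHz = 6139000000 Hz
7.015 kHz = 7015 Hz
2.752 MHz = 2752000 Hz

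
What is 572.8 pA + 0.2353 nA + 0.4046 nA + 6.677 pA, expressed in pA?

1219.377 pA

In pA:
  572.8 pA → 572.8
  0.2353 nA = 0.2353e3 pA = 235.3
  0.4046 nA = 0.4046e3 pA = 404.6
  6.677 pA → 6.677
Sum: 572.8 + 235.3 + 404.6 + 6.677 = 1219.377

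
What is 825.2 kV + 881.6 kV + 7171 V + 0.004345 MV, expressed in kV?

1718.316 kV

In kV:
  825.2 kV → 825.2
  881.6 kV → 881.6
  7171 V = 7171 × 10⁻³ kV = 7.171
  0.004345 MV = 0.004345 × 10³ kV = 4.345
Sum: 825.2 + 881.6 + 7.171 + 4.345 = 1718.316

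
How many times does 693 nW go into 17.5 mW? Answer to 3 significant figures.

25300

(17.5 × 10⁻³) / (693 × 10⁻⁹) = 0.02525 × 10⁶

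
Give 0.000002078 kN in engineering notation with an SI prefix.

= 2.078 × 10^-3 N; 10^-3 is milli.

2.078 mN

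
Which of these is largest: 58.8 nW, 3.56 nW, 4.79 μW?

58.8 nW = 0.0000000588 W
3.56 nW = 0.00000000356 W
4.79 μW = 0.00000479 W

4.79 μW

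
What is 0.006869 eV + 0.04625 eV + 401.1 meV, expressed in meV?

In meV:
  0.006869 eV = 0.006869 × 10³ meV = 6.869
  0.04625 eV = 0.04625 × 10³ meV = 46.25
  401.1 meV → 401.1
Sum: 6.869 + 46.25 + 401.1 = 454.219

454.219 meV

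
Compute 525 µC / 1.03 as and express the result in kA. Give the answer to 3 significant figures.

(525 × 10^-6) / (1.03 × 10^-18) = 509.71 × 10^12 A

510000000000 kA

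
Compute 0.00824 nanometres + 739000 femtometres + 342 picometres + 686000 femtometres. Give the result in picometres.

1775.24 picometres

In picometres:
  0.00824 nanometres = 0.00824 × 10^3 picometres = 8.24
  739000 femtometres = 739000 × 10^-3 picometres = 739
  342 picometres → 342
  686000 femtometres = 686000 × 10^-3 picometres = 686
Sum: 8.24 + 739 + 342 + 686 = 1775.24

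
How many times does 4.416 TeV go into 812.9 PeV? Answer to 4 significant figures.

184100

(812.9e15) / (4.416e12) = 184.08e3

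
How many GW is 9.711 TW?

tera = 10^12, giga = 10^9; factor is 10^3.
9.711 × 10^3 = 9711

9711 GW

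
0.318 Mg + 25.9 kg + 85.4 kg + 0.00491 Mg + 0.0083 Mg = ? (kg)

442.51 kg

In kg:
  0.318 Mg = 0.318 × 10^3 kg = 318
  25.9 kg → 25.9
  85.4 kg → 85.4
  0.00491 Mg = 0.00491 × 10^3 kg = 4.91
  0.0083 Mg = 0.0083 × 10^3 kg = 8.3
Sum: 318 + 25.9 + 85.4 + 4.91 + 8.3 = 442.51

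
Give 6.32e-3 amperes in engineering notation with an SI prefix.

6.32 milliamperes

= 6.32e-3 amperes; 1e-3 is milli.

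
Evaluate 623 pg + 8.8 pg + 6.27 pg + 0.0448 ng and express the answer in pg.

In pg:
  623 pg → 623
  8.8 pg → 8.8
  6.27 pg → 6.27
  0.0448 ng = 0.0448e3 pg = 44.8
Sum: 623 + 8.8 + 6.27 + 44.8 = 682.87

682.87 pg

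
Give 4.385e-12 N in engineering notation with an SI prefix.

4.385 pN

= 4.385e-12 N; 1e-12 is pico.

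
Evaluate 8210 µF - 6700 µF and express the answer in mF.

1.51 mF

In mF:
  8210 µF = 8210 × 10⁻³ mF = 8.21
  6700 µF = 6700 × 10⁻³ mF = 6.7
Difference: 8.21 - 6.7 = 1.51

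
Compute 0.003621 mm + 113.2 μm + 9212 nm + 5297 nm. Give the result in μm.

131.33 μm

In μm:
  0.003621 mm = 0.003621 × 10³ μm = 3.621
  113.2 μm → 113.2
  9212 nm = 9212 × 10⁻³ μm = 9.212
  5297 nm = 5297 × 10⁻³ μm = 5.297
Sum: 3.621 + 113.2 + 9.212 + 5.297 = 131.33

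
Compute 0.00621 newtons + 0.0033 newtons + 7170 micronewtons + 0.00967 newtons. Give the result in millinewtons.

In millinewtons:
  0.00621 newtons = 0.00621 × 10³ millinewtons = 6.21
  0.0033 newtons = 0.0033 × 10³ millinewtons = 3.3
  7170 micronewtons = 7170 × 10⁻³ millinewtons = 7.17
  0.00967 newtons = 0.00967 × 10³ millinewtons = 9.67
Sum: 6.21 + 3.3 + 7.17 + 9.67 = 26.35

26.35 millinewtons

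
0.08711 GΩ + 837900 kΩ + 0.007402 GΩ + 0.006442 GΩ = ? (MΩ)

938.854 MΩ

In MΩ:
  0.08711 GΩ = 0.08711e3 MΩ = 87.11
  837900 kΩ = 837900e-3 MΩ = 837.9
  0.007402 GΩ = 0.007402e3 MΩ = 7.402
  0.006442 GΩ = 0.006442e3 MΩ = 6.442
Sum: 87.11 + 837.9 + 7.402 + 6.442 = 938.854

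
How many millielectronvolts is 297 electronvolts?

297000 millielectronvolts

(no prefix) = 10⁰, milli = 10⁻³; factor is 10³.
297 × 10³ = 297000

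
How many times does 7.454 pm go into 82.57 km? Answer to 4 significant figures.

11080000000000000

(82.57 × 10³) / (7.454 × 10⁻¹²) = 11.077 × 10¹⁵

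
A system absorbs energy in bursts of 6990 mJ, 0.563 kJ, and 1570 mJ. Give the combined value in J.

In J:
  6990 mJ = 6990e-3 J = 6.99
  0.563 kJ = 0.563e3 J = 563
  1570 mJ = 1570e-3 J = 1.57
Sum: 6.99 + 563 + 1.57 = 571.56

571.56 J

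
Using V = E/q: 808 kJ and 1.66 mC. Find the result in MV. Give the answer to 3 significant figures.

487 MV

(808 × 10^3) / (1.66 × 10^-3) = 486.75 × 10^6 V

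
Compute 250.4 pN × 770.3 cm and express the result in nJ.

250.4 × 10^-12 × 770.3 × 10^-2 = 192883.12 × 10^-14 J

1.9288312 nJ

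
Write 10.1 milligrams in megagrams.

0.0000000101 megagrams

milli = 10^-3, mega = 10^6; factor is 10^-9.
10.1 × 10^-9 = 0.0000000101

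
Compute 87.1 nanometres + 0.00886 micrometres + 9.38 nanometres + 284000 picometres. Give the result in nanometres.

389.34 nanometres

In nanometres:
  87.1 nanometres → 87.1
  0.00886 micrometres = 0.00886 × 10^3 nanometres = 8.86
  9.38 nanometres → 9.38
  284000 picometres = 284000 × 10^-3 nanometres = 284
Sum: 87.1 + 8.86 + 9.38 + 284 = 389.34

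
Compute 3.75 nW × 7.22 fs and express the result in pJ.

0.000000000027075 pJ

3.75 × 10^-9 × 7.22 × 10^-15 = 27.075 × 10^-24 J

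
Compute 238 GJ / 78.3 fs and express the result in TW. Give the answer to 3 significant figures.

(238 × 10^9) / (78.3 × 10^-15) = 3.0396 × 10^24 W

3040000000000 TW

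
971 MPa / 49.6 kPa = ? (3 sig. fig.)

(971e6) / (49.6e3) = 19.58e3

19600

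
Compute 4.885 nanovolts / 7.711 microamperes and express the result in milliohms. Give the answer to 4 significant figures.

0.6335 milliohms

(4.885 × 10⁻⁹) / (7.711 × 10⁻⁶) = 0.633511 × 10⁻³ Ω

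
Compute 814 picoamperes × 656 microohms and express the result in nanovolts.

0.000533984 nanovolts

814 × 10⁻¹² × 656 × 10⁻⁶ = 533984 × 10⁻¹⁸ V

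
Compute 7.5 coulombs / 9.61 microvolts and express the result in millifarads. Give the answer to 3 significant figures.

780000000 millifarads

(7.5) / (9.61e-6) = 0.78044e6 F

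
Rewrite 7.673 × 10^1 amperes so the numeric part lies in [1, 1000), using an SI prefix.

= 76.73 amperes; mantissa already in [1, 1000).

76.73 amperes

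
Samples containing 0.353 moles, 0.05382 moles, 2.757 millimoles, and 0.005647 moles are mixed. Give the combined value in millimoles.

415.224 millimoles

In millimoles:
  0.353 moles = 0.353e3 millimoles = 353
  0.05382 moles = 0.05382e3 millimoles = 53.82
  2.757 millimoles → 2.757
  0.005647 moles = 0.005647e3 millimoles = 5.647
Sum: 353 + 53.82 + 2.757 + 5.647 = 415.224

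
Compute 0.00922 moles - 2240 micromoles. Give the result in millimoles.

6.98 millimoles

In millimoles:
  0.00922 moles = 0.00922e3 millimoles = 9.22
  2240 micromoles = 2240e-3 millimoles = 2.24
Difference: 9.22 - 2.24 = 6.98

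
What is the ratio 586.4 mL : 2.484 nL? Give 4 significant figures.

236100000

(586.4 × 10^-3) / (2.484 × 10^-9) = 236.07 × 10^6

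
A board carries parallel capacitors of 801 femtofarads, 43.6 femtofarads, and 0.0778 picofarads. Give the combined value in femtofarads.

922.4 femtofarads

In femtofarads:
  801 femtofarads → 801
  43.6 femtofarads → 43.6
  0.0778 picofarads = 0.0778 × 10³ femtofarads = 77.8
Sum: 801 + 43.6 + 77.8 = 922.4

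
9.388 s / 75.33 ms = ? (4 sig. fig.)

(9.388) / (75.33 × 10^-3) = 0.12462 × 10^3

124.6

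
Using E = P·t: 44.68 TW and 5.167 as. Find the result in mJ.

44.68 × 10¹² × 5.167 × 10⁻¹⁸ = 230.86156 × 10⁻⁶ J

0.23086156 mJ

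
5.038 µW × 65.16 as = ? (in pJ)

5.038 × 10^-6 × 65.16 × 10^-18 = 328.27608 × 10^-24 J

0.00000000032827608 pJ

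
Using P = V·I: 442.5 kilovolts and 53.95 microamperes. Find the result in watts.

23.872875 watts

442.5e3 × 53.95e-6 = 23872.875e-3 W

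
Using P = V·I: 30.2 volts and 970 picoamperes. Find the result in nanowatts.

30.2 × 970e-12 = 29294e-12 W

29.294 nanowatts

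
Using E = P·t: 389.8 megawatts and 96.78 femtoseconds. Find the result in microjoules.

37.724844 microjoules

389.8e6 × 96.78e-15 = 37724.844e-9 J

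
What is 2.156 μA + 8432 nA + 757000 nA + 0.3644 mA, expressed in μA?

In μA:
  2.156 μA → 2.156
  8432 nA = 8432 × 10⁻³ μA = 8.432
  757000 nA = 757000 × 10⁻³ μA = 757
  0.3644 mA = 0.3644 × 10³ μA = 364.4
Sum: 2.156 + 8.432 + 757 + 364.4 = 1131.988

1131.988 μA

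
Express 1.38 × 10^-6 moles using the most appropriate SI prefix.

= 1.38 × 10^-6 moles; 10^-6 is micro.

1.38 micromoles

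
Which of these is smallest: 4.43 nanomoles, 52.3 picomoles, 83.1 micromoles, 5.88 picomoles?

5.88 picomoles

4.43 nanomoles = 0.00000000443 moles
52.3 picomoles = 0.0000000000523 moles
83.1 micromoles = 0.0000831 moles
5.88 picomoles = 0.00000000000588 moles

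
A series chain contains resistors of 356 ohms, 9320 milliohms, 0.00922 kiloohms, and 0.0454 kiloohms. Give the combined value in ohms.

419.94 ohms

In ohms:
  356 ohms → 356
  9320 milliohms = 9320e-3 ohms = 9.32
  0.00922 kiloohms = 0.00922e3 ohms = 9.22
  0.0454 kiloohms = 0.0454e3 ohms = 45.4
Sum: 356 + 9.32 + 9.22 + 45.4 = 419.94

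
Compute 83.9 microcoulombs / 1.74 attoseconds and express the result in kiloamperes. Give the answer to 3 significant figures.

(83.9e-6) / (1.74e-18) = 48.218e12 A

48200000000 kiloamperes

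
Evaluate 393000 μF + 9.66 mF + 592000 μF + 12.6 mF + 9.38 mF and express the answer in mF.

In mF:
  393000 μF = 393000e-3 mF = 393
  9.66 mF → 9.66
  592000 μF = 592000e-3 mF = 592
  12.6 mF → 12.6
  9.38 mF → 9.38
Sum: 393 + 9.66 + 592 + 12.6 + 9.38 = 1016.64

1016.64 mF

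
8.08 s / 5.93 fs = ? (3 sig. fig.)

(8.08) / (5.93 × 10^-15) = 1.363 × 10^15

1360000000000000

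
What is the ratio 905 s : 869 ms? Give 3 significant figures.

(905) / (869e-3) = 1.041e3

1040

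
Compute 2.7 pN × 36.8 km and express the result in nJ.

2.7 × 10^-12 × 36.8 × 10^3 = 99.36 × 10^-9 J

99.36 nJ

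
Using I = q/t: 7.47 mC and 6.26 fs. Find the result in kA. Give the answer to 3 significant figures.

1190000000 kA

(7.47 × 10⁻³) / (6.26 × 10⁻¹⁵) = 1.1933 × 10¹² A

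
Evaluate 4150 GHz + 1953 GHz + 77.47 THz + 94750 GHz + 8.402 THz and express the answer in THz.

186.725 THz

In THz:
  4150 GHz = 4150e-3 THz = 4.15
  1953 GHz = 1953e-3 THz = 1.953
  77.47 THz → 77.47
  94750 GHz = 94750e-3 THz = 94.75
  8.402 THz → 8.402
Sum: 4.15 + 1.953 + 77.47 + 94.75 + 8.402 = 186.725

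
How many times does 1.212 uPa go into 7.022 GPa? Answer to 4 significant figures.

(7.022 × 10^9) / (1.212 × 10^-6) = 5.7937 × 10^15

5794000000000000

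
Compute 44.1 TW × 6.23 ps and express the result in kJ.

44.1 × 10¹² × 6.23 × 10⁻¹² = 274.743 J

0.274743 kJ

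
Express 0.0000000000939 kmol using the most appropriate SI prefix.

= 93.9 × 10^-9 mol; 10^-9 is nano.

93.9 nmol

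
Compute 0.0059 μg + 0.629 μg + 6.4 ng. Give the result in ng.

In ng:
  0.0059 μg = 0.0059 × 10³ ng = 5.9
  0.629 μg = 0.629 × 10³ ng = 629
  6.4 ng → 6.4
Sum: 5.9 + 629 + 6.4 = 641.3

641.3 ng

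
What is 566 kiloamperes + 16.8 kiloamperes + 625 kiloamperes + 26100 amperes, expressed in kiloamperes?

In kiloamperes:
  566 kiloamperes → 566
  16.8 kiloamperes → 16.8
  625 kiloamperes → 625
  26100 amperes = 26100e-3 kiloamperes = 26.1
Sum: 566 + 16.8 + 625 + 26.1 = 1233.9

1233.9 kiloamperes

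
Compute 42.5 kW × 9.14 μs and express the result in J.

42.5e3 × 9.14e-6 = 388.45e-3 J

0.38845 J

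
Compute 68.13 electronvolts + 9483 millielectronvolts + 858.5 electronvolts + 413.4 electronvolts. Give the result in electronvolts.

In electronvolts:
  68.13 electronvolts → 68.13
  9483 millielectronvolts = 9483 × 10⁻³ electronvolts = 9.483
  858.5 electronvolts → 858.5
  413.4 electronvolts → 413.4
Sum: 68.13 + 9.483 + 858.5 + 413.4 = 1349.513

1349.513 electronvolts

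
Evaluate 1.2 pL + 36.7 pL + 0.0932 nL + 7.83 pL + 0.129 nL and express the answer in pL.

267.93 pL

In pL:
  1.2 pL → 1.2
  36.7 pL → 36.7
  0.0932 nL = 0.0932 × 10³ pL = 93.2
  7.83 pL → 7.83
  0.129 nL = 0.129 × 10³ pL = 129
Sum: 1.2 + 36.7 + 93.2 + 7.83 + 129 = 267.93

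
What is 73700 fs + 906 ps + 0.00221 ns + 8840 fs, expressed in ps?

In ps:
  73700 fs = 73700 × 10^-3 ps = 73.7
  906 ps → 906
  0.00221 ns = 0.00221 × 10^3 ps = 2.21
  8840 fs = 8840 × 10^-3 ps = 8.84
Sum: 73.7 + 906 + 2.21 + 8.84 = 990.75

990.75 ps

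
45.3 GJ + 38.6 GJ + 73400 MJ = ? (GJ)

157.3 GJ

In GJ:
  45.3 GJ → 45.3
  38.6 GJ → 38.6
  73400 MJ = 73400e-3 GJ = 73.4
Sum: 45.3 + 38.6 + 73.4 = 157.3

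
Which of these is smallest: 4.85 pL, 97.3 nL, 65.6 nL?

4.85 pL = 0.00000000000485 L
97.3 nL = 0.0000000973 L
65.6 nL = 0.0000000656 L

4.85 pL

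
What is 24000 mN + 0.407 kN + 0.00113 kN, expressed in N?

In N:
  24000 mN = 24000 × 10⁻³ N = 24
  0.407 kN = 0.407 × 10³ N = 407
  0.00113 kN = 0.00113 × 10³ N = 1.13
Sum: 24 + 407 + 1.13 = 432.13

432.13 N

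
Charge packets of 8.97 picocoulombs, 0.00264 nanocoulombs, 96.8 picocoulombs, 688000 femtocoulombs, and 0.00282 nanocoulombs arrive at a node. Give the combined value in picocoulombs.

In picocoulombs:
  8.97 picocoulombs → 8.97
  0.00264 nanocoulombs = 0.00264 × 10^3 picocoulombs = 2.64
  96.8 picocoulombs → 96.8
  688000 femtocoulombs = 688000 × 10^-3 picocoulombs = 688
  0.00282 nanocoulombs = 0.00282 × 10^3 picocoulombs = 2.82
Sum: 8.97 + 2.64 + 96.8 + 688 + 2.82 = 799.23

799.23 picocoulombs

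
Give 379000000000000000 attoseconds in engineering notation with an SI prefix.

379 milliseconds

= 379 × 10⁻³ seconds; 10⁻³ is milli.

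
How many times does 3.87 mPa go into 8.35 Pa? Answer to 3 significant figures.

(8.35) / (3.87 × 10^-3) = 2.158 × 10^3

2160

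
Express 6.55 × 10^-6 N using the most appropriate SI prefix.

= 6.55 × 10^-6 N; 10^-6 is micro.

6.55 μN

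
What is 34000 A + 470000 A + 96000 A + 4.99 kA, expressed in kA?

In kA:
  34000 A = 34000 × 10^-3 kA = 34
  470000 A = 470000 × 10^-3 kA = 470
  96000 A = 96000 × 10^-3 kA = 96
  4.99 kA → 4.99
Sum: 34 + 470 + 96 + 4.99 = 604.99

604.99 kA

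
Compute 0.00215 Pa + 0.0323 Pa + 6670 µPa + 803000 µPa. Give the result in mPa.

844.12 mPa

In mPa:
  0.00215 Pa = 0.00215 × 10^3 mPa = 2.15
  0.0323 Pa = 0.0323 × 10^3 mPa = 32.3
  6670 µPa = 6670 × 10^-3 mPa = 6.67
  803000 µPa = 803000 × 10^-3 mPa = 803
Sum: 2.15 + 32.3 + 6.67 + 803 = 844.12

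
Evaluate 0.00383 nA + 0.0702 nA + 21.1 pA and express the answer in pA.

In pA:
  0.00383 nA = 0.00383 × 10³ pA = 3.83
  0.0702 nA = 0.0702 × 10³ pA = 70.2
  21.1 pA → 21.1
Sum: 3.83 + 70.2 + 21.1 = 95.13

95.13 pA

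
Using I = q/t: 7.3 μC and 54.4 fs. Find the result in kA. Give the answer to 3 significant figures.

134000 kA

(7.3 × 10^-6) / (54.4 × 10^-15) = 0.13419 × 10^9 A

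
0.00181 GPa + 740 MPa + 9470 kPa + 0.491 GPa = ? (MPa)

In MPa:
  0.00181 GPa = 0.00181 × 10³ MPa = 1.81
  740 MPa → 740
  9470 kPa = 9470 × 10⁻³ MPa = 9.47
  0.491 GPa = 0.491 × 10³ MPa = 491
Sum: 1.81 + 740 + 9.47 + 491 = 1242.28

1242.28 MPa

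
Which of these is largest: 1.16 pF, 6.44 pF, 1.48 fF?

6.44 pF

1.16 pF = 0.00000000000116 F
6.44 pF = 0.00000000000644 F
1.48 fF = 0.00000000000000148 F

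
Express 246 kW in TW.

0.000000246 TW

kilo = 10³, tera = 10¹²; factor is 10⁻⁹.
246 × 10⁻⁹ = 0.000000246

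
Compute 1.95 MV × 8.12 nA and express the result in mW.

15.834 mW

1.95 × 10^6 × 8.12 × 10^-9 = 15.834 × 10^-3 W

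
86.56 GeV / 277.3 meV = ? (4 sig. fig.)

312200000000

(86.56e9) / (277.3e-3) = 0.31215e12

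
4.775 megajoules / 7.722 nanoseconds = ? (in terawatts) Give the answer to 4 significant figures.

618.4 terawatts

(4.775 × 10⁶) / (7.722 × 10⁻⁹) = 0.618363 × 10¹⁵ W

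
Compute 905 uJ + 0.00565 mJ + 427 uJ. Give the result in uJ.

1337.65 uJ

In uJ:
  905 uJ → 905
  0.00565 mJ = 0.00565 × 10^3 uJ = 5.65
  427 uJ → 427
Sum: 905 + 5.65 + 427 = 1337.65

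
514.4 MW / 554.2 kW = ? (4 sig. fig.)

928.2

(514.4 × 10^6) / (554.2 × 10^3) = 0.92818 × 10^3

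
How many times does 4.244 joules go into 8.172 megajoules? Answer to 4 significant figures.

(8.172 × 10⁶) / (4.244) = 1.9255 × 10⁶

1926000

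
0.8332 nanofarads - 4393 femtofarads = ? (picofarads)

In picofarads:
  0.8332 nanofarads = 0.8332e3 picofarads = 833.2
  4393 femtofarads = 4393e-3 picofarads = 4.393
Difference: 833.2 - 4.393 = 828.807

828.807 picofarads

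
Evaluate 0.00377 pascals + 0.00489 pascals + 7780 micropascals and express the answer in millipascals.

16.44 millipascals

In millipascals:
  0.00377 pascals = 0.00377 × 10^3 millipascals = 3.77
  0.00489 pascals = 0.00489 × 10^3 millipascals = 4.89
  7780 micropascals = 7780 × 10^-3 millipascals = 7.78
Sum: 3.77 + 4.89 + 7.78 = 16.44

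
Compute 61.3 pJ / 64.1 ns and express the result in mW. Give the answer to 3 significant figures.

(61.3 × 10⁻¹²) / (64.1 × 10⁻⁹) = 0.95632 × 10⁻³ W

0.956 mW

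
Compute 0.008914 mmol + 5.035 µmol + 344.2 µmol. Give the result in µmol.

358.149 µmol

In µmol:
  0.008914 mmol = 0.008914e3 µmol = 8.914
  5.035 µmol → 5.035
  344.2 µmol → 344.2
Sum: 8.914 + 5.035 + 344.2 = 358.149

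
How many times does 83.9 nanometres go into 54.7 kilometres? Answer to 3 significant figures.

(54.7 × 10³) / (83.9 × 10⁻⁹) = 0.652 × 10¹²

652000000000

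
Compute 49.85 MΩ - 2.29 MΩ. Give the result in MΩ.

47.56 MΩ

In MΩ:
  49.85 MΩ → 49.85
  2.29 MΩ → 2.29
Difference: 49.85 - 2.29 = 47.56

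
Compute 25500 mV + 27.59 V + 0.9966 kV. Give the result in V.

In V:
  25500 mV = 25500 × 10⁻³ V = 25.5
  27.59 V → 27.59
  0.9966 kV = 0.9966 × 10³ V = 996.6
Sum: 25.5 + 27.59 + 996.6 = 1049.69

1049.69 V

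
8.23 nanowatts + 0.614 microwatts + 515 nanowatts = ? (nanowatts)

In nanowatts:
  8.23 nanowatts → 8.23
  0.614 microwatts = 0.614 × 10^3 nanowatts = 614
  515 nanowatts → 515
Sum: 8.23 + 614 + 515 = 1137.23

1137.23 nanowatts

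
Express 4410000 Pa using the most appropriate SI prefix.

4.41 MPa

= 4.41 × 10⁶ Pa; 10⁶ is mega.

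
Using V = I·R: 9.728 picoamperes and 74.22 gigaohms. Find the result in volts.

0.72201216 volts

9.728e-12 × 74.22e9 = 722.01216e-3 V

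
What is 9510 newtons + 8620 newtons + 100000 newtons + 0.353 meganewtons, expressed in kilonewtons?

In kilonewtons:
  9510 newtons = 9510 × 10⁻³ kilonewtons = 9.51
  8620 newtons = 8620 × 10⁻³ kilonewtons = 8.62
  100000 newtons = 100000 × 10⁻³ kilonewtons = 100
  0.353 meganewtons = 0.353 × 10³ kilonewtons = 353
Sum: 9.51 + 8.62 + 100 + 353 = 471.13

471.13 kilonewtons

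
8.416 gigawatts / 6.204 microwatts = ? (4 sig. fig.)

(8.416 × 10^9) / (6.204 × 10^-6) = 1.3565 × 10^15

1357000000000000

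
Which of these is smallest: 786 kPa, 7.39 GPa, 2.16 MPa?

786 kPa = 786000 Pa
7.39 GPa = 7390000000 Pa
2.16 MPa = 2160000 Pa

786 kPa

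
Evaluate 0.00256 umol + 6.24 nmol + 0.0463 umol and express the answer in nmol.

In nmol:
  0.00256 umol = 0.00256 × 10^3 nmol = 2.56
  6.24 nmol → 6.24
  0.0463 umol = 0.0463 × 10^3 nmol = 46.3
Sum: 2.56 + 6.24 + 46.3 = 55.1

55.1 nmol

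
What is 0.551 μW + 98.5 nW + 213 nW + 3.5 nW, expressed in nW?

In nW:
  0.551 μW = 0.551e3 nW = 551
  98.5 nW → 98.5
  213 nW → 213
  3.5 nW → 3.5
Sum: 551 + 98.5 + 213 + 3.5 = 866

866 nW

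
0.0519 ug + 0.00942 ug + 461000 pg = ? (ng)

In ng:
  0.0519 ug = 0.0519 × 10^3 ng = 51.9
  0.00942 ug = 0.00942 × 10^3 ng = 9.42
  461000 pg = 461000 × 10^-3 ng = 461
Sum: 51.9 + 9.42 + 461 = 522.32

522.32 ng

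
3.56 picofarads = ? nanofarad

pico = 1e-12, nano = 1e-9; factor is 1e-3.
3.56 × 1e-3 = 0.00356

0.00356 nanofarads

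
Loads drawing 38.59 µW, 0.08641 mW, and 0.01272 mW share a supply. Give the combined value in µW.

137.72 µW

In µW:
  38.59 µW → 38.59
  0.08641 mW = 0.08641e3 µW = 86.41
  0.01272 mW = 0.01272e3 µW = 12.72
Sum: 38.59 + 86.41 + 12.72 = 137.72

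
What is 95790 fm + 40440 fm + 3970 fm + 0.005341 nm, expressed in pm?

In pm:
  95790 fm = 95790e-3 pm = 95.79
  40440 fm = 40440e-3 pm = 40.44
  3970 fm = 3970e-3 pm = 3.97
  0.005341 nm = 0.005341e3 pm = 5.341
Sum: 95.79 + 40.44 + 3.97 + 5.341 = 145.541

145.541 pm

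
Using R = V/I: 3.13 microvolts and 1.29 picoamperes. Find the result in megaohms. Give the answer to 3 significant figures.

2.43 megaohms

(3.13 × 10⁻⁶) / (1.29 × 10⁻¹²) = 2.4264 × 10⁶ Ω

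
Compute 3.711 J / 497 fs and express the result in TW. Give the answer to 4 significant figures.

(3.711) / (497e-15) = 0.0074668e15 W

7.467 TW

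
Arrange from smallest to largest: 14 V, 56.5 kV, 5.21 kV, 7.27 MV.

14 V < 5.21 kV < 56.5 kV < 7.27 MV

14 V = 14 V
56.5 kV = 56500 V
5.21 kV = 5210 V
7.27 MV = 7270000 V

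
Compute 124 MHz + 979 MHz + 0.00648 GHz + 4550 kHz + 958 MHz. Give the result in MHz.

2072.03 MHz

In MHz:
  124 MHz → 124
  979 MHz → 979
  0.00648 GHz = 0.00648 × 10^3 MHz = 6.48
  4550 kHz = 4550 × 10^-3 MHz = 4.55
  958 MHz → 958
Sum: 124 + 979 + 6.48 + 4.55 + 958 = 2072.03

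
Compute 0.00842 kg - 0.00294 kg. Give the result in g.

5.48 g

In g:
  0.00842 kg = 0.00842e3 g = 8.42
  0.00294 kg = 0.00294e3 g = 2.94
Difference: 8.42 - 2.94 = 5.48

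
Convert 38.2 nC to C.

0.0000000382 C

nano = 1e-9, (no prefix) = 1e0; factor is 1e-9.
38.2 × 1e-9 = 0.0000000382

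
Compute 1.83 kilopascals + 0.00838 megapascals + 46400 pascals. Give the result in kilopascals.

In kilopascals:
  1.83 kilopascals → 1.83
  0.00838 megapascals = 0.00838 × 10³ kilopascals = 8.38
  46400 pascals = 46400 × 10⁻³ kilopascals = 46.4
Sum: 1.83 + 8.38 + 46.4 = 56.61

56.61 kilopascals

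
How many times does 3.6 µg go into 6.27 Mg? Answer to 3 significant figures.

1740000000000

(6.27e6) / (3.6e-6) = 1.742e12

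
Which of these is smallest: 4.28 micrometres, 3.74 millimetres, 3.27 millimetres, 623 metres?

4.28 micrometres = 0.00000428 metres
3.74 millimetres = 0.00374 metres
3.27 millimetres = 0.00327 metres
623 metres = 623 metres

4.28 micrometres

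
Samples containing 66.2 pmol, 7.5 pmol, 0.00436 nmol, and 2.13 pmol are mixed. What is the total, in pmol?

80.19 pmol

In pmol:
  66.2 pmol → 66.2
  7.5 pmol → 7.5
  0.00436 nmol = 0.00436e3 pmol = 4.36
  2.13 pmol → 2.13
Sum: 66.2 + 7.5 + 4.36 + 2.13 = 80.19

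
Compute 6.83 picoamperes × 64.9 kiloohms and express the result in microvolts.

0.443267 microvolts

6.83 × 10⁻¹² × 64.9 × 10³ = 443.267 × 10⁻⁹ V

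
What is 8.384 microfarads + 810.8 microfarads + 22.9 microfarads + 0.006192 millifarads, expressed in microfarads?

848.276 microfarads

In microfarads:
  8.384 microfarads → 8.384
  810.8 microfarads → 810.8
  22.9 microfarads → 22.9
  0.006192 millifarads = 0.006192e3 microfarads = 6.192
Sum: 8.384 + 810.8 + 22.9 + 6.192 = 848.276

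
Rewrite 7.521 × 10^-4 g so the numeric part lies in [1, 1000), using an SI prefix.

= 752.1 × 10^-6 g; 10^-6 is micro.

752.1 ug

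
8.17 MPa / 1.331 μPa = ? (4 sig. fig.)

6138000000000

(8.17e6) / (1.331e-6) = 6.1382e12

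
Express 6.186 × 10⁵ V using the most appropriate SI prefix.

= 618.6 × 10³ V; 10³ is kilo.

618.6 kV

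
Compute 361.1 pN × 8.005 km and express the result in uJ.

2.8906055 uJ

361.1 × 10^-12 × 8.005 × 10^3 = 2890.6055 × 10^-9 J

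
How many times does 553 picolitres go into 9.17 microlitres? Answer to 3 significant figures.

(9.17 × 10⁻⁶) / (553 × 10⁻¹²) = 0.01658 × 10⁶

16600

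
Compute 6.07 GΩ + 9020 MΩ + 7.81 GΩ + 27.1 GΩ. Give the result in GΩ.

50 GΩ

In GΩ:
  6.07 GΩ → 6.07
  9020 MΩ = 9020 × 10⁻³ GΩ = 9.02
  7.81 GΩ → 7.81
  27.1 GΩ → 27.1
Sum: 6.07 + 9.02 + 7.81 + 27.1 = 50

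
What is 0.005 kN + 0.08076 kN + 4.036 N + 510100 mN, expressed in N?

599.896 N

In N:
  0.005 kN = 0.005 × 10^3 N = 5
  0.08076 kN = 0.08076 × 10^3 N = 80.76
  4.036 N → 4.036
  510100 mN = 510100 × 10^-3 N = 510.1
Sum: 5 + 80.76 + 4.036 + 510.1 = 599.896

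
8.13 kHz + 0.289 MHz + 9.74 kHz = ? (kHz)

306.87 kHz

In kHz:
  8.13 kHz → 8.13
  0.289 MHz = 0.289 × 10^3 kHz = 289
  9.74 kHz → 9.74
Sum: 8.13 + 289 + 9.74 = 306.87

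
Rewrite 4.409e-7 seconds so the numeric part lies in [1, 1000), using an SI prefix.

440.9 nanoseconds

= 440.9e-9 seconds; 1e-9 is nano.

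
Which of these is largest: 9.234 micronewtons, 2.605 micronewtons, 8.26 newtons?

9.234 micronewtons = 0.000009234 newtons
2.605 micronewtons = 0.000002605 newtons
8.26 newtons = 8.26 newtons

8.26 newtons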